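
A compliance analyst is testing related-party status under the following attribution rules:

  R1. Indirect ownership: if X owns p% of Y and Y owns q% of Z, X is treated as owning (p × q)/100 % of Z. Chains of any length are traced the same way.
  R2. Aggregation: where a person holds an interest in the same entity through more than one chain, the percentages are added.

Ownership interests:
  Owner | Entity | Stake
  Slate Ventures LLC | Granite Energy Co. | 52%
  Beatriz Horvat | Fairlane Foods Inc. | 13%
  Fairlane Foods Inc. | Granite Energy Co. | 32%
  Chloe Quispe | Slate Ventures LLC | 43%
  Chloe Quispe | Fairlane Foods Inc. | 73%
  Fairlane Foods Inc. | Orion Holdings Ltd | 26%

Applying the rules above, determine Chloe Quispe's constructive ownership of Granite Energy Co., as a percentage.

Chain via Slate Ventures LLC (R1): 43% × 52% = 22.36% of Granite Energy Co.
Chain via Fairlane Foods Inc. (R1): 73% × 32% = 23.36% of Granite Energy Co.
Aggregating (R2): 22.36% + 23.36% = 45.72%.

45.72%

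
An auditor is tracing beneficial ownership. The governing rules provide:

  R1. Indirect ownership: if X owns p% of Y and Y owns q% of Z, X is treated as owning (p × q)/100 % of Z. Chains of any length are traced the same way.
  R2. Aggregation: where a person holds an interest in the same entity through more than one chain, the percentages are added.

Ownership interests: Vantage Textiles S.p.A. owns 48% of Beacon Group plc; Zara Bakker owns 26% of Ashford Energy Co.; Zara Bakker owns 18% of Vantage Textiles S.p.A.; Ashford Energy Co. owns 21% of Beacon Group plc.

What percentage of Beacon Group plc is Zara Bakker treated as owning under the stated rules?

Chain via Vantage Textiles S.p.A. (R1): 18% × 48% = 8.64% of Beacon Group plc.
Chain via Ashford Energy Co. (R1): 26% × 21% = 5.46% of Beacon Group plc.
Aggregating (R2): 8.64% + 5.46% = 14.1%.

14.1%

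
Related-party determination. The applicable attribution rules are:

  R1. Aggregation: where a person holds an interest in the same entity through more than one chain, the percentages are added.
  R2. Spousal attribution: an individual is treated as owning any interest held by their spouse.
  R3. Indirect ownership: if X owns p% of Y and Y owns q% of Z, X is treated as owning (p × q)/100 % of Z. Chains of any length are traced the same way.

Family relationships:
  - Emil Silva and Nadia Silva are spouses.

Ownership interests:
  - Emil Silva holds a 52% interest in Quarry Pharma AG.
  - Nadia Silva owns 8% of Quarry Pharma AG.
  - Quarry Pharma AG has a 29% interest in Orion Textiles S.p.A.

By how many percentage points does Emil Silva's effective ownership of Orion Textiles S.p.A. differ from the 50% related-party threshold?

By spousal attribution (R2), Emil Silva is treated as also owning Nadia Silva's interest in Quarry Pharma AG, giving 52% + 8% = 60%.
Chain via Quarry Pharma AG (R3): 60% × 29% = 17.4% of Orion Textiles S.p.A.
17.4% falls short of the 50% threshold by 32.6 percentage points.

32.6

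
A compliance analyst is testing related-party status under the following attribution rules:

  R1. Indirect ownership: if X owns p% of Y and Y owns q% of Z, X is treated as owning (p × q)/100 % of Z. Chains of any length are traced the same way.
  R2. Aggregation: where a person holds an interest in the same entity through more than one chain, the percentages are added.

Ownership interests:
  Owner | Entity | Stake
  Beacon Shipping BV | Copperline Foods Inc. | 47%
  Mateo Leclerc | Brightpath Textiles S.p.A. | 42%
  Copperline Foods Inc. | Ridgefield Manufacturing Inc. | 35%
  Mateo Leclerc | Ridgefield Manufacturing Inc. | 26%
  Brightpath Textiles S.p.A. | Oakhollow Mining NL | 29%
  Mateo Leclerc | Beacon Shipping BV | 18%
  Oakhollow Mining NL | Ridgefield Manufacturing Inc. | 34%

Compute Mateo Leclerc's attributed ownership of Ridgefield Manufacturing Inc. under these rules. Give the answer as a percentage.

33.1022%

Chain via Brightpath Textiles S.p.A. → Oakhollow Mining NL (R1): 42% × 29% × 34% = 4.1412% of Ridgefield Manufacturing Inc.
Chain via Beacon Shipping BV → Copperline Foods Inc. (R1): 18% × 47% × 35% = 2.961% of Ridgefield Manufacturing Inc.
Direct interest in Ridgefield Manufacturing Inc: 26%.
Aggregating (R2): 4.1412% + 2.961% + 26% = 33.1022%.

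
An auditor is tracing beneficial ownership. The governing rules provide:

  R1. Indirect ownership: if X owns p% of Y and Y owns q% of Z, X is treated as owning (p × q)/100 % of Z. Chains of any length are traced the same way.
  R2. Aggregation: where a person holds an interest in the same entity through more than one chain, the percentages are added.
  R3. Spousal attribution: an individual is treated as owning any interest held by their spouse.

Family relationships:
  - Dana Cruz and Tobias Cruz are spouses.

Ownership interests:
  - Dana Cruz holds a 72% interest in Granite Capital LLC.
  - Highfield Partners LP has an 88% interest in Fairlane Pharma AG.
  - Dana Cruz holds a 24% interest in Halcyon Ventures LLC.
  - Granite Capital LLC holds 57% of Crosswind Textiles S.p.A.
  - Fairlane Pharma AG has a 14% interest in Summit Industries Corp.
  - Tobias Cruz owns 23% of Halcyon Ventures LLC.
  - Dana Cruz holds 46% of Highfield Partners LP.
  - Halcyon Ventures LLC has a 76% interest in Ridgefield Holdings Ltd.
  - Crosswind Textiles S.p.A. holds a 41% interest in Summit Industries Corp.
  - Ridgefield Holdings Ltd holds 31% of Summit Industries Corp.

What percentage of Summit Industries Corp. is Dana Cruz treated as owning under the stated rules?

By spousal attribution (R3), Dana Cruz is treated as also owning Tobias Cruz's interest in Halcyon Ventures LLC, giving 24% + 23% = 47%.
Chain via Highfield Partners LP → Fairlane Pharma AG (R1): 46% × 88% × 14% = 5.6672% of Summit Industries Corp.
Chain via Granite Capital LLC → Crosswind Textiles S.p.A. (R1): 72% × 57% × 41% = 16.8264% of Summit Industries Corp.
Chain via Halcyon Ventures LLC → Ridgefield Holdings Ltd (R1): 47% × 76% × 31% = 11.0732% of Summit Industries Corp.
Aggregating (R2): 5.6672% + 16.8264% + 11.0732% = 33.5668%.

33.5668%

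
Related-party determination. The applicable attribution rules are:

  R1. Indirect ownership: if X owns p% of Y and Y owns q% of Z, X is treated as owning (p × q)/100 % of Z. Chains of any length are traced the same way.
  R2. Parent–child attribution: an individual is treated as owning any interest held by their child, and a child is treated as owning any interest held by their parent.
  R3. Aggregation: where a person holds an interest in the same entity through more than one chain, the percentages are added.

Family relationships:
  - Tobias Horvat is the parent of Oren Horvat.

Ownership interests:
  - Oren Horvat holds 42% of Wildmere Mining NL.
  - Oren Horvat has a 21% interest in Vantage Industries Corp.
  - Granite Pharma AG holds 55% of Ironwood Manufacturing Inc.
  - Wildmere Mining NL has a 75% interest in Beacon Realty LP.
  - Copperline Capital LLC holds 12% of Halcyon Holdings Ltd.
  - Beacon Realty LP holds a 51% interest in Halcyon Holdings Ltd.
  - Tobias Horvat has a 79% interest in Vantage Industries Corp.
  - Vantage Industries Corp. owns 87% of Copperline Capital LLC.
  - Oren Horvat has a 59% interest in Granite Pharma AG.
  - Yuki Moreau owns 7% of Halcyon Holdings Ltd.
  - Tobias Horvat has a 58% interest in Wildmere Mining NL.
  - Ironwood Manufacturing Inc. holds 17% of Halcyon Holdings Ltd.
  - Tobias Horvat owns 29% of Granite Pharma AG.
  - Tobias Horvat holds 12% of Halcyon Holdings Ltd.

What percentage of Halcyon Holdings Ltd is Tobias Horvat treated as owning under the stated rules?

By parent–child attribution (R2), Tobias Horvat is treated as also owning Oren Horvat's interest in Vantage Industries Corp, giving 79% + 21% = 100%.
By parent–child attribution (R2), Tobias Horvat is treated as also owning Oren Horvat's interest in Wildmere Mining NL, giving 58% + 42% = 100%.
By parent–child attribution (R2), Tobias Horvat is treated as also owning Oren Horvat's interest in Granite Pharma AG, giving 29% + 59% = 88%.
Chain via Vantage Industries Corp. → Copperline Capital LLC (R1): 100% × 87% × 12% = 10.44% of Halcyon Holdings Ltd.
Chain via Wildmere Mining NL → Beacon Realty LP (R1): 100% × 75% × 51% = 38.25% of Halcyon Holdings Ltd.
Chain via Granite Pharma AG → Ironwood Manufacturing Inc. (R1): 88% × 55% × 17% = 8.228% of Halcyon Holdings Ltd.
Direct interest in Halcyon Holdings Ltd: 12%.
Aggregating (R3): 10.44% + 38.25% + 8.228% + 12% = 68.918%.

68.918%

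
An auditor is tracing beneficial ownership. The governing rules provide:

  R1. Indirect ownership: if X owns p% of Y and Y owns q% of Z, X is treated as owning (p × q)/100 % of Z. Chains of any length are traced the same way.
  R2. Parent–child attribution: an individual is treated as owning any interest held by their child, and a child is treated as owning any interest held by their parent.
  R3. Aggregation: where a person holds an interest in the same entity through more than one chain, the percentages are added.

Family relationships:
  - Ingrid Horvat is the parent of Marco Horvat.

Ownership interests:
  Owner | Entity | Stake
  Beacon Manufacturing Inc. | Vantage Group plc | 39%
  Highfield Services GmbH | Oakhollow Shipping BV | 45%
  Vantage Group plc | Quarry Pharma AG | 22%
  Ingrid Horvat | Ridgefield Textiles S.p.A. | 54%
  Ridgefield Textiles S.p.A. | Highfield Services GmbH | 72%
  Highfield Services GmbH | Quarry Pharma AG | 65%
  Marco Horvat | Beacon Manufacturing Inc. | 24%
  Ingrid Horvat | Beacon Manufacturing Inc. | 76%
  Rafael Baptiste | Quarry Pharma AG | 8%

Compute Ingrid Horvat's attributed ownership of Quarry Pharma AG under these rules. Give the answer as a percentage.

By parent–child attribution (R2), Ingrid Horvat is treated as also owning Marco Horvat's interest in Beacon Manufacturing Inc, giving 76% + 24% = 100%.
Chain via Beacon Manufacturing Inc. → Vantage Group plc (R1): 100% × 39% × 22% = 8.58% of Quarry Pharma AG.
Chain via Ridgefield Textiles S.p.A. → Highfield Services GmbH (R1): 54% × 72% × 65% = 25.272% of Quarry Pharma AG.
Aggregating (R3): 8.58% + 25.272% = 33.852%.

33.852%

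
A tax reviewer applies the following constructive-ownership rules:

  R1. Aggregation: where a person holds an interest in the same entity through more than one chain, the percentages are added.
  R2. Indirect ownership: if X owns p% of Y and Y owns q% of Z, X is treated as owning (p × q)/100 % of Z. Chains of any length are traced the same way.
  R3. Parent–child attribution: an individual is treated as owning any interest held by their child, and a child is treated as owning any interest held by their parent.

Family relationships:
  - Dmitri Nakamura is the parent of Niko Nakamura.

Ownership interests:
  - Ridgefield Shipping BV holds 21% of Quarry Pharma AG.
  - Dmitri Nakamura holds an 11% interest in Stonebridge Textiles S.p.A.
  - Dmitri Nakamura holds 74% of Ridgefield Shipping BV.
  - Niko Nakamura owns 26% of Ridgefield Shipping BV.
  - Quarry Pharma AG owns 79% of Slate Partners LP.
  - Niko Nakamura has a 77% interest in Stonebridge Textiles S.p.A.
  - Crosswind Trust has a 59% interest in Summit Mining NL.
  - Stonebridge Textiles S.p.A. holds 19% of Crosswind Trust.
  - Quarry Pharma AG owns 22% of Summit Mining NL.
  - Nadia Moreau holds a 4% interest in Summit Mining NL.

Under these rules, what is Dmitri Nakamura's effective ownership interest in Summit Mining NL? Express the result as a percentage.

By parent–child attribution (R3), Dmitri Nakamura is treated as also owning Niko Nakamura's interest in Ridgefield Shipping BV, giving 74% + 26% = 100%.
By parent–child attribution (R3), Dmitri Nakamura is treated as also owning Niko Nakamura's interest in Stonebridge Textiles S.p.A, giving 11% + 77% = 88%.
Chain via Ridgefield Shipping BV → Quarry Pharma AG (R2): 100% × 21% × 22% = 4.62% of Summit Mining NL.
Chain via Stonebridge Textiles S.p.A. → Crosswind Trust (R2): 88% × 19% × 59% = 9.8648% of Summit Mining NL.
Aggregating (R1): 4.62% + 9.8648% = 14.4848%.

14.4848%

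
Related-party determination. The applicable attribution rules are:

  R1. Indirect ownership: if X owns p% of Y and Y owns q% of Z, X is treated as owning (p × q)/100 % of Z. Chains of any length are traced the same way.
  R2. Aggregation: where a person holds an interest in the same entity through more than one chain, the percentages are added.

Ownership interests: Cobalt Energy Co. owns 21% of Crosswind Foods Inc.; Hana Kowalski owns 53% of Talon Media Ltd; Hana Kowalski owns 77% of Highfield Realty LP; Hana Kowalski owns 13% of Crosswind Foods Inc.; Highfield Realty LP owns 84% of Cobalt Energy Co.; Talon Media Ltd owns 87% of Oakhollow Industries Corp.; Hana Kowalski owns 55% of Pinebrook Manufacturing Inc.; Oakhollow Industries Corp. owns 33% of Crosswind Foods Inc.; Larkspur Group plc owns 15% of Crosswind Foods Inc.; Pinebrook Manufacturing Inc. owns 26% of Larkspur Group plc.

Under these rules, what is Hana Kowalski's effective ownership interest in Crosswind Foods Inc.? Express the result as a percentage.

43.9441%

Chain via Highfield Realty LP → Cobalt Energy Co. (R1): 77% × 84% × 21% = 13.5828% of Crosswind Foods Inc.
Chain via Talon Media Ltd → Oakhollow Industries Corp. (R1): 53% × 87% × 33% = 15.2163% of Crosswind Foods Inc.
Chain via Pinebrook Manufacturing Inc. → Larkspur Group plc (R1): 55% × 26% × 15% = 2.145% of Crosswind Foods Inc.
Direct interest in Crosswind Foods Inc: 13%.
Aggregating (R2): 13.5828% + 15.2163% + 2.145% + 13% = 43.9441%.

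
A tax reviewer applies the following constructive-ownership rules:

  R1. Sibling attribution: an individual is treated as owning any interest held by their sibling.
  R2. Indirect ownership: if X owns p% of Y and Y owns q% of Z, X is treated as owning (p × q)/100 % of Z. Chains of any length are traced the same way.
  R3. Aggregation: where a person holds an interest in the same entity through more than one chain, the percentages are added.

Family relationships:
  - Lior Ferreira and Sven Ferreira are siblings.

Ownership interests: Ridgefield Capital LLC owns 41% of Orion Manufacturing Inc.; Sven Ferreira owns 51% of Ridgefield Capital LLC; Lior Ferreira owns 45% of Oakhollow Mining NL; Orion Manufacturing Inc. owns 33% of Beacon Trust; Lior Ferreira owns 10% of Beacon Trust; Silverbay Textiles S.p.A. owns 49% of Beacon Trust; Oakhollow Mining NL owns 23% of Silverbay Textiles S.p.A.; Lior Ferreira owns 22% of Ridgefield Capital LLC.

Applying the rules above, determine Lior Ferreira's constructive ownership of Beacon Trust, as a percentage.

24.9484%

By sibling attribution (R1), Lior Ferreira is treated as also owning Sven Ferreira's interest in Ridgefield Capital LLC, giving 22% + 51% = 73%.
Chain via Ridgefield Capital LLC → Orion Manufacturing Inc. (R2): 73% × 41% × 33% = 9.8769% of Beacon Trust.
Chain via Oakhollow Mining NL → Silverbay Textiles S.p.A. (R2): 45% × 23% × 49% = 5.0715% of Beacon Trust.
Direct interest in Beacon Trust: 10%.
Aggregating (R3): 9.8769% + 5.0715% + 10% = 24.9484%.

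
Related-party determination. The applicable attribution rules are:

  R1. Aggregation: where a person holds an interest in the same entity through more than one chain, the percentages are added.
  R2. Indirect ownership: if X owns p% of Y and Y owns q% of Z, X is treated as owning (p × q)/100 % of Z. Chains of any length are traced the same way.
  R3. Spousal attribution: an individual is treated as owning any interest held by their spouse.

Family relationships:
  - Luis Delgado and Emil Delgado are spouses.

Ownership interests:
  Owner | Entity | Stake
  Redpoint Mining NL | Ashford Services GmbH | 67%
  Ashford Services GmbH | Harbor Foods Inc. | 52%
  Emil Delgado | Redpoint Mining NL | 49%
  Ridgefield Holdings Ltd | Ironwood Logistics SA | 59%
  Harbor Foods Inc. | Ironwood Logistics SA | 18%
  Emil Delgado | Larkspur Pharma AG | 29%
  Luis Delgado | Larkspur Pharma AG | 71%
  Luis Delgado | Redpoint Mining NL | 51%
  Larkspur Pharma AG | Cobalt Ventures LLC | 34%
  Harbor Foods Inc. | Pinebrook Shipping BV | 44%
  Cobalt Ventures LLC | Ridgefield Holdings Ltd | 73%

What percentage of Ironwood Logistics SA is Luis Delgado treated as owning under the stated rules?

By spousal attribution (R3), Luis Delgado is treated as also owning Emil Delgado's interest in Larkspur Pharma AG, giving 71% + 29% = 100%.
By spousal attribution (R3), Luis Delgado is treated as also owning Emil Delgado's interest in Redpoint Mining NL, giving 51% + 49% = 100%.
Chain via Larkspur Pharma AG → Cobalt Ventures LLC → Ridgefield Holdings Ltd (R2): 100% × 34% × 73% × 59% = 14.6438% of Ironwood Logistics SA.
Chain via Redpoint Mining NL → Ashford Services GmbH → Harbor Foods Inc. (R2): 100% × 67% × 52% × 18% = 6.2712% of Ironwood Logistics SA.
Aggregating (R1): 14.6438% + 6.2712% = 20.915%.

20.915%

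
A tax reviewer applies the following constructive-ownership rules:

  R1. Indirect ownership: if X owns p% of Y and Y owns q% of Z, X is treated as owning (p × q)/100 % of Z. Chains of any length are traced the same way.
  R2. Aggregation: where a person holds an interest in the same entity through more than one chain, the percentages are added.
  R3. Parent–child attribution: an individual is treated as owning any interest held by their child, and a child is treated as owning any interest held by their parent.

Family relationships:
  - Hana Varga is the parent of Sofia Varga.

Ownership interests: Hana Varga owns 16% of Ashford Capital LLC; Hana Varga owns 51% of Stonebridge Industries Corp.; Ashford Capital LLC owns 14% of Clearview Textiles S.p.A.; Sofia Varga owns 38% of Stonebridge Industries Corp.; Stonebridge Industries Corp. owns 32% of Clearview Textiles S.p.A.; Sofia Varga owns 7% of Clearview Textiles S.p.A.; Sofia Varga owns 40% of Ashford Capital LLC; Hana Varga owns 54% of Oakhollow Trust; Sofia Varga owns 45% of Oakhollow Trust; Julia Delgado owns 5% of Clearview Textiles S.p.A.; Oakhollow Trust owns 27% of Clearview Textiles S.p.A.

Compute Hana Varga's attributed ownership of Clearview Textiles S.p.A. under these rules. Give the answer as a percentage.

70.05%

By parent–child attribution (R3), Hana Varga is treated as also owning Sofia Varga's interest in Oakhollow Trust, giving 54% + 45% = 99%.
By parent–child attribution (R3), Hana Varga is treated as also owning Sofia Varga's interest in Ashford Capital LLC, giving 16% + 40% = 56%.
By parent–child attribution (R3), Hana Varga is treated as also owning Sofia Varga's interest in Stonebridge Industries Corp, giving 51% + 38% = 89%.
By parent–child attribution (R3), Hana Varga is treated as owning Sofia Varga's 7% interest in Clearview Textiles S.p.A.
Chain via Oakhollow Trust (R1): 99% × 27% = 26.73% of Clearview Textiles S.p.A.
Chain via Ashford Capital LLC (R1): 56% × 14% = 7.84% of Clearview Textiles S.p.A.
Chain via Stonebridge Industries Corp. (R1): 89% × 32% = 28.48% of Clearview Textiles S.p.A.
Direct interest in Clearview Textiles S.p.A: 7%.
Aggregating (R2): 26.73% + 7.84% + 28.48% + 7% = 70.05%.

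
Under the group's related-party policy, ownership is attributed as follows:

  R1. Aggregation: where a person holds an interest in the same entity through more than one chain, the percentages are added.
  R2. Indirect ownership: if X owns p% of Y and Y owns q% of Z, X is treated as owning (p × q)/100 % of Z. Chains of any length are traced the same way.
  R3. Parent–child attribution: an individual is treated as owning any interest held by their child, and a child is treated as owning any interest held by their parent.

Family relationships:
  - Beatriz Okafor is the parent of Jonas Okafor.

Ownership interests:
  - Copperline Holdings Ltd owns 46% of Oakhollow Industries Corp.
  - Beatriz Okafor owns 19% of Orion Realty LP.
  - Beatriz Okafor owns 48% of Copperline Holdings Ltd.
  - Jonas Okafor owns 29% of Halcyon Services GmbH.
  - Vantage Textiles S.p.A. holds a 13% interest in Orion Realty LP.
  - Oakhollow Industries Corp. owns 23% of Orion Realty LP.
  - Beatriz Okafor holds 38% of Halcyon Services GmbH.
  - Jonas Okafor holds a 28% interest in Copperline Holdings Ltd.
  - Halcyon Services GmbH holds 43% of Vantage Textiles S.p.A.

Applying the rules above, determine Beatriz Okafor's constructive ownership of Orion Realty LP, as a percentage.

30.7861%

By parent–child attribution (R3), Beatriz Okafor is treated as also owning Jonas Okafor's interest in Halcyon Services GmbH, giving 38% + 29% = 67%.
By parent–child attribution (R3), Beatriz Okafor is treated as also owning Jonas Okafor's interest in Copperline Holdings Ltd, giving 48% + 28% = 76%.
Chain via Halcyon Services GmbH → Vantage Textiles S.p.A. (R2): 67% × 43% × 13% = 3.7453% of Orion Realty LP.
Chain via Copperline Holdings Ltd → Oakhollow Industries Corp. (R2): 76% × 46% × 23% = 8.0408% of Orion Realty LP.
Direct interest in Orion Realty LP: 19%.
Aggregating (R1): 3.7453% + 8.0408% + 19% = 30.7861%.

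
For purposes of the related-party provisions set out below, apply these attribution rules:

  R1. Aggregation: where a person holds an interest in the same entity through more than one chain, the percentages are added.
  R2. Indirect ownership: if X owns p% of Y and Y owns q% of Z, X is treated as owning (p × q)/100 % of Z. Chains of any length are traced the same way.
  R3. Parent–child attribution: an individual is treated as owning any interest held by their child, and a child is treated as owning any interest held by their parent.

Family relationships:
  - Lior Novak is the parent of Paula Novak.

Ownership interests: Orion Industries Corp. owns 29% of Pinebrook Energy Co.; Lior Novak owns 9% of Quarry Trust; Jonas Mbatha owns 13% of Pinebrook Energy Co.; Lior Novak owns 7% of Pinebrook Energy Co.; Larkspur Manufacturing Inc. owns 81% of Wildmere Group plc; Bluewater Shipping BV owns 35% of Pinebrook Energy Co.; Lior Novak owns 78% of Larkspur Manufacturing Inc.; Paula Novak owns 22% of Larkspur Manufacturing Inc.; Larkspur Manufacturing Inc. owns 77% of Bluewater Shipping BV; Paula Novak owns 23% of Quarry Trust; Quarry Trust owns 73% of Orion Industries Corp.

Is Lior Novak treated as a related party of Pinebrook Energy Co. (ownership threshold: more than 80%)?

By parent–child attribution (R3), Lior Novak is treated as also owning Paula Novak's interest in Larkspur Manufacturing Inc, giving 78% + 22% = 100%.
By parent–child attribution (R3), Lior Novak is treated as also owning Paula Novak's interest in Quarry Trust, giving 9% + 23% = 32%.
Chain via Larkspur Manufacturing Inc. → Bluewater Shipping BV (R2): 100% × 77% × 35% = 26.95% of Pinebrook Energy Co.
Chain via Quarry Trust → Orion Industries Corp. (R2): 32% × 73% × 29% = 6.7744% of Pinebrook Energy Co.
Direct interest in Pinebrook Energy Co: 7%.
Aggregating (R1): 26.95% + 6.7744% + 7% = 40.7244%.
40.7244% does not exceed the 80% threshold, so Lior is not a related party to Pinebrook Energy Co.

No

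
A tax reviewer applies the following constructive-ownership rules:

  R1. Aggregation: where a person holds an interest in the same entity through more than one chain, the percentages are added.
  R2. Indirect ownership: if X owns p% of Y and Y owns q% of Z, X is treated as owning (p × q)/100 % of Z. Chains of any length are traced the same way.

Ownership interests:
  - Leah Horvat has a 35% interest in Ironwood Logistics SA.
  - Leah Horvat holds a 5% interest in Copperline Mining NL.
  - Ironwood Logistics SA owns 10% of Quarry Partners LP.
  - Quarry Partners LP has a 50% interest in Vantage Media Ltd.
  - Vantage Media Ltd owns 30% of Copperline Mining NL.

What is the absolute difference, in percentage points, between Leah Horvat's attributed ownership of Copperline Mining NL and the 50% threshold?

Chain via Ironwood Logistics SA → Quarry Partners LP → Vantage Media Ltd (R2): 35% × 10% × 50% × 30% = 0.525% of Copperline Mining NL.
Direct interest in Copperline Mining NL: 5%.
Aggregating (R1): 0.525% + 5% = 5.525%.
5.525% falls short of the 50% threshold by 44.475 percentage points.

44.475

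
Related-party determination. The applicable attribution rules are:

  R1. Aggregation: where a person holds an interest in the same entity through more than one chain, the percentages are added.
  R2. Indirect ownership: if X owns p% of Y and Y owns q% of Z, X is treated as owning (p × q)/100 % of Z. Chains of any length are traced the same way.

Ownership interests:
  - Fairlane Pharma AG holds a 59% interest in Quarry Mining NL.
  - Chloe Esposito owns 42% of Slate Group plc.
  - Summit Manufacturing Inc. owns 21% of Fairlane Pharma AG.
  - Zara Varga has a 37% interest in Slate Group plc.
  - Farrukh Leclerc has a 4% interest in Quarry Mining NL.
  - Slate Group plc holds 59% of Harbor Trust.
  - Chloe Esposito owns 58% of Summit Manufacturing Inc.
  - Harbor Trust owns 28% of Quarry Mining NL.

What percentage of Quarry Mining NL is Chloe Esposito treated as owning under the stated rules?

Chain via Slate Group plc → Harbor Trust (R2): 42% × 59% × 28% = 6.9384% of Quarry Mining NL.
Chain via Summit Manufacturing Inc. → Fairlane Pharma AG (R2): 58% × 21% × 59% = 7.1862% of Quarry Mining NL.
Aggregating (R1): 6.9384% + 7.1862% = 14.1246%.

14.1246%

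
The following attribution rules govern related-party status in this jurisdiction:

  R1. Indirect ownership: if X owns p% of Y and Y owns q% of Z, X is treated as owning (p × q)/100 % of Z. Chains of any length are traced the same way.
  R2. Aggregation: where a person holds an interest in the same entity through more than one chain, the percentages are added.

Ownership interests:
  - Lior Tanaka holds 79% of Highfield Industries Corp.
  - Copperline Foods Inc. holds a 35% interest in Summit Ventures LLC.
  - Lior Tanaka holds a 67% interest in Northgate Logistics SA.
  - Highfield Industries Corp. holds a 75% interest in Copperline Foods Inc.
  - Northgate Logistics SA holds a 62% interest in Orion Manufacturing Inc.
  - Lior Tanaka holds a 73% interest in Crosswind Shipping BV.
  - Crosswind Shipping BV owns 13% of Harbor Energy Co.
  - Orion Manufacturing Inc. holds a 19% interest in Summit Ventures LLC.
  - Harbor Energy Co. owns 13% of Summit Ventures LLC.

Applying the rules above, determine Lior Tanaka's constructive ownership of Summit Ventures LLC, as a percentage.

Chain via Crosswind Shipping BV → Harbor Energy Co. (R1): 73% × 13% × 13% = 1.2337% of Summit Ventures LLC.
Chain via Highfield Industries Corp. → Copperline Foods Inc. (R1): 79% × 75% × 35% = 20.7375% of Summit Ventures LLC.
Chain via Northgate Logistics SA → Orion Manufacturing Inc. (R1): 67% × 62% × 19% = 7.8926% of Summit Ventures LLC.
Aggregating (R2): 1.2337% + 20.7375% + 7.8926% = 29.8638%.

29.8638%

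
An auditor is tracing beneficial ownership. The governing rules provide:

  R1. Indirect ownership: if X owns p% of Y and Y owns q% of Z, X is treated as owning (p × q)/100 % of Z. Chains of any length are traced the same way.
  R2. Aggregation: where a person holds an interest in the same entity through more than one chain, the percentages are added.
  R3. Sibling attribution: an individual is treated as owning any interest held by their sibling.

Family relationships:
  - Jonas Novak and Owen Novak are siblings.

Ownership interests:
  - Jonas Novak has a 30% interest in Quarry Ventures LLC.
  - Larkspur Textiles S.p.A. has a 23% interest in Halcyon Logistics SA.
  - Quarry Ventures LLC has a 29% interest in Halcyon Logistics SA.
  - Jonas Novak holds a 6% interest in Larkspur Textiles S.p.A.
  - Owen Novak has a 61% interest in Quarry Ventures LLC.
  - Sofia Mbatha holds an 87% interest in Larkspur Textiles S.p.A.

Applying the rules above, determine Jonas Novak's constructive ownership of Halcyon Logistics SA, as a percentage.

By sibling attribution (R3), Jonas Novak is treated as also owning Owen Novak's interest in Quarry Ventures LLC, giving 30% + 61% = 91%.
Chain via Quarry Ventures LLC (R1): 91% × 29% = 26.39% of Halcyon Logistics SA.
Chain via Larkspur Textiles S.p.A. (R1): 6% × 23% = 1.38% of Halcyon Logistics SA.
Aggregating (R2): 26.39% + 1.38% = 27.77%.

27.77%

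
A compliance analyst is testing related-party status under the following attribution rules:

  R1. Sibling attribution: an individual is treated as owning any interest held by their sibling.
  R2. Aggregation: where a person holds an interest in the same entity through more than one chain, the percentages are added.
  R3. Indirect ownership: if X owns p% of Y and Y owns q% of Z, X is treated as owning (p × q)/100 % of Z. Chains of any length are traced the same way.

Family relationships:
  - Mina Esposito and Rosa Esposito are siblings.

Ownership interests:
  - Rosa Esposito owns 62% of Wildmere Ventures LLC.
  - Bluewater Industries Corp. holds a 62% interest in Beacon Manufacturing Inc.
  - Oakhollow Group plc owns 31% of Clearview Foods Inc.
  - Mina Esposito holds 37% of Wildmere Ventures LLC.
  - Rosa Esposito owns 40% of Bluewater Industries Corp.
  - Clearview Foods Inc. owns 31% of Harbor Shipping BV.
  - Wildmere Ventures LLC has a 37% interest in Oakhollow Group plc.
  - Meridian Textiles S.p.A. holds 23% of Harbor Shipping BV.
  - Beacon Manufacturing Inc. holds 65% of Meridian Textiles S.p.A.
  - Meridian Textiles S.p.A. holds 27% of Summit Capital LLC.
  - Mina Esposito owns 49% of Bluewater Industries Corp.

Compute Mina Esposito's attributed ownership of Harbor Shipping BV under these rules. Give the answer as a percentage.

By sibling attribution (R1), Mina Esposito is treated as also owning Rosa Esposito's interest in Bluewater Industries Corp, giving 49% + 40% = 89%.
By sibling attribution (R1), Mina Esposito is treated as also owning Rosa Esposito's interest in Wildmere Ventures LLC, giving 37% + 62% = 99%.
Chain via Bluewater Industries Corp. → Beacon Manufacturing Inc. → Meridian Textiles S.p.A. (R3): 89% × 62% × 65% × 23% = 8.24941% of Harbor Shipping BV.
Chain via Wildmere Ventures LLC → Oakhollow Group plc → Clearview Foods Inc. (R3): 99% × 37% × 31% × 31% = 3.520143% of Harbor Shipping BV.
Aggregating (R2): 8.24941% + 3.520143% = 11.769553%.

11.769553%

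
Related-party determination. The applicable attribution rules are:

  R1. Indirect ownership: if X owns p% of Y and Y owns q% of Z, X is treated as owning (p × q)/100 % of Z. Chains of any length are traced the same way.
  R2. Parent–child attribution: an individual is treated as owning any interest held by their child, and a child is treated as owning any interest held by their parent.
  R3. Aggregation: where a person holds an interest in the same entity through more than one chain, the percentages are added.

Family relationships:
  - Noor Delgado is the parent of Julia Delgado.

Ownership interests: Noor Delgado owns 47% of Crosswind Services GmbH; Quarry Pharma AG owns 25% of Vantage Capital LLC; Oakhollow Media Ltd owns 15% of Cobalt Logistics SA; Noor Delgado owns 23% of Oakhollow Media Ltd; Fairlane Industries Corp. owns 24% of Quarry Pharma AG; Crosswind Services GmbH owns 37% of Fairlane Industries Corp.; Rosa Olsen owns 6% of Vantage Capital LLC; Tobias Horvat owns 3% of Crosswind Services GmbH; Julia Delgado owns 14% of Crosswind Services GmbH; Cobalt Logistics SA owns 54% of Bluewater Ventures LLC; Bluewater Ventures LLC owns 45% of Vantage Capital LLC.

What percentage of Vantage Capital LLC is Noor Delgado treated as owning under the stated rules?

By parent–child attribution (R2), Noor Delgado is treated as also owning Julia Delgado's interest in Crosswind Services GmbH, giving 47% + 14% = 61%.
Chain via Crosswind Services GmbH → Fairlane Industries Corp. → Quarry Pharma AG (R1): 61% × 37% × 24% × 25% = 1.3542% of Vantage Capital LLC.
Chain via Oakhollow Media Ltd → Cobalt Logistics SA → Bluewater Ventures LLC (R1): 23% × 15% × 54% × 45% = 0.83835% of Vantage Capital LLC.
Aggregating (R3): 1.3542% + 0.83835% = 2.19255%.

2.19255%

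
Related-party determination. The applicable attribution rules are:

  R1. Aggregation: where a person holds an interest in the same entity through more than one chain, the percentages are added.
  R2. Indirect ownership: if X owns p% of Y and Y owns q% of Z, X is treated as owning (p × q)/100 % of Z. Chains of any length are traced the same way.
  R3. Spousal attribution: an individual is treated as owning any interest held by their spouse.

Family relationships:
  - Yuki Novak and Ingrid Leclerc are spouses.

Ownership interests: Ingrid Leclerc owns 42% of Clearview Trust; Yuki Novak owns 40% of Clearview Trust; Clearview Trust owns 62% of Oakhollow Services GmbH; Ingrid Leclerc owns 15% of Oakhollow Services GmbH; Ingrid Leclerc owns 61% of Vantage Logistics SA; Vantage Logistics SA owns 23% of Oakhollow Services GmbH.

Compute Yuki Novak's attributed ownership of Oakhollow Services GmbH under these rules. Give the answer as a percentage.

79.87%

By spousal attribution (R3), Yuki Novak is treated as also owning Ingrid Leclerc's interest in Clearview Trust, giving 40% + 42% = 82%.
By spousal attribution (R3), Yuki Novak is treated as owning Ingrid Leclerc's 61% interest in Vantage Logistics SA.
By spousal attribution (R3), Yuki Novak is treated as owning Ingrid Leclerc's 15% interest in Oakhollow Services GmbH.
Chain via Clearview Trust (R2): 82% × 62% = 50.84% of Oakhollow Services GmbH.
Chain via Vantage Logistics SA (R2): 61% × 23% = 14.03% of Oakhollow Services GmbH.
Direct interest in Oakhollow Services GmbH: 15%.
Aggregating (R1): 50.84% + 14.03% + 15% = 79.87%.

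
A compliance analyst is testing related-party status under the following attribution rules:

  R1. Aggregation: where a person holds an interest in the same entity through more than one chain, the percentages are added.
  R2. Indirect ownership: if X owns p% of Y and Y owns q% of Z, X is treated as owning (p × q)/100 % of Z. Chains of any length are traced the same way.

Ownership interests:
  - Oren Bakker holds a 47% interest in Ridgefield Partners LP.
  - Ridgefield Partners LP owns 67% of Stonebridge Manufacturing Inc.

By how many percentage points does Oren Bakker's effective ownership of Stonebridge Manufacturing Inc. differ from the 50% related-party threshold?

18.51

Chain via Ridgefield Partners LP (R2): 47% × 67% = 31.49% of Stonebridge Manufacturing Inc.
31.49% falls short of the 50% threshold by 18.51 percentage points.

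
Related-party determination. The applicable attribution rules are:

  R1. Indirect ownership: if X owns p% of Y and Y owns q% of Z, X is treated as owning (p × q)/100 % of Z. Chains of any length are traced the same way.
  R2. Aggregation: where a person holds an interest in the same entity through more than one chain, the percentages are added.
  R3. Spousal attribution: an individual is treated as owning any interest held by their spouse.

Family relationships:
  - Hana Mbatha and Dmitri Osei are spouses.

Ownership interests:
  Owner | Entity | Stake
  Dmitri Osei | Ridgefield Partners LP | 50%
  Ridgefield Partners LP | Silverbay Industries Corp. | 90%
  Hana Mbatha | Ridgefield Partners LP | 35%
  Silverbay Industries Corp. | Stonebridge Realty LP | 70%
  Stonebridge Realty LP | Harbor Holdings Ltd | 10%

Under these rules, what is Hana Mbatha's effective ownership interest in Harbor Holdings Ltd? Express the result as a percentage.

5.355%

By spousal attribution (R3), Hana Mbatha is treated as also owning Dmitri Osei's interest in Ridgefield Partners LP, giving 35% + 50% = 85%.
Chain via Ridgefield Partners LP → Silverbay Industries Corp. → Stonebridge Realty LP (R1): 85% × 90% × 70% × 10% = 5.355% of Harbor Holdings Ltd.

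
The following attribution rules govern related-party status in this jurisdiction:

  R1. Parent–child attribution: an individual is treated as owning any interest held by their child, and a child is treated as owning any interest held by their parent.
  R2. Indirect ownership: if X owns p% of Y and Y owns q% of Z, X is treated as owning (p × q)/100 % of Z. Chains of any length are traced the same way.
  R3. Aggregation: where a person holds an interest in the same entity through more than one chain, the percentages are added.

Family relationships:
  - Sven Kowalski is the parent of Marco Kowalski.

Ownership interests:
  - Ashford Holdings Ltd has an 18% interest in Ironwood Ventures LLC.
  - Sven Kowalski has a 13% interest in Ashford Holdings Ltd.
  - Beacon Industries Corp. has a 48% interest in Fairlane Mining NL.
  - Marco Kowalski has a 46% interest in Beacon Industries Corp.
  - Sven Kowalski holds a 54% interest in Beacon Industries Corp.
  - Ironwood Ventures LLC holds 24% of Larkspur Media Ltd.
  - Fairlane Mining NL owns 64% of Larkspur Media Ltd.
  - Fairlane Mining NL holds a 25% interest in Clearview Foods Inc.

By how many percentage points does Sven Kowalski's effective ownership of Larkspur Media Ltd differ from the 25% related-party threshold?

6.2816

By parent–child attribution (R1), Sven Kowalski is treated as also owning Marco Kowalski's interest in Beacon Industries Corp, giving 54% + 46% = 100%.
Chain via Ashford Holdings Ltd → Ironwood Ventures LLC (R2): 13% × 18% × 24% = 0.5616% of Larkspur Media Ltd.
Chain via Beacon Industries Corp. → Fairlane Mining NL (R2): 100% × 48% × 64% = 30.72% of Larkspur Media Ltd.
Aggregating (R3): 0.5616% + 30.72% = 31.2816%.
31.2816% exceeds the 25% threshold by 6.2816 percentage points.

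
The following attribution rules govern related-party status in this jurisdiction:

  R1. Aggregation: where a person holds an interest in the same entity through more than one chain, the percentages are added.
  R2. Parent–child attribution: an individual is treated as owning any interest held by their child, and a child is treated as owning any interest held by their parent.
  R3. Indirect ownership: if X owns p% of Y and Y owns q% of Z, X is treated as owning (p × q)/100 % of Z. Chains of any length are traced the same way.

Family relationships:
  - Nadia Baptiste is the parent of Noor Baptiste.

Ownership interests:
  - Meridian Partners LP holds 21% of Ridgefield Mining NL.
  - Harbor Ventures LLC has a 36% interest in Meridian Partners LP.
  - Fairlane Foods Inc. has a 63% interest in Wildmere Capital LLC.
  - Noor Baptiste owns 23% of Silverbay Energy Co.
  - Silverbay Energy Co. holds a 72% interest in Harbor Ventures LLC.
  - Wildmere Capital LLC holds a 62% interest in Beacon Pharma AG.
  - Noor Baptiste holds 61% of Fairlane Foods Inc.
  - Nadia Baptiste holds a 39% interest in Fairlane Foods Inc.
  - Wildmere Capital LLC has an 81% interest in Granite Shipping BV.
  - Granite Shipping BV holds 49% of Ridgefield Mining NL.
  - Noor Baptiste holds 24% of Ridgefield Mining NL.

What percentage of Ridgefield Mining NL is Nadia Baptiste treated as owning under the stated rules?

By parent–child attribution (R2), Nadia Baptiste is treated as also owning Noor Baptiste's interest in Fairlane Foods Inc, giving 39% + 61% = 100%.
By parent–child attribution (R2), Nadia Baptiste is treated as owning Noor Baptiste's 23% interest in Silverbay Energy Co.
By parent–child attribution (R2), Nadia Baptiste is treated as owning Noor Baptiste's 24% interest in Ridgefield Mining NL.
Chain via Fairlane Foods Inc. → Wildmere Capital LLC → Granite Shipping BV (R3): 100% × 63% × 81% × 49% = 25.0047% of Ridgefield Mining NL.
Chain via Silverbay Energy Co. → Harbor Ventures LLC → Meridian Partners LP (R3): 23% × 72% × 36% × 21% = 1.251936% of Ridgefield Mining NL.
Direct interest in Ridgefield Mining NL: 24%.
Aggregating (R1): 25.0047% + 1.251936% + 24% = 50.256636%.

50.256636%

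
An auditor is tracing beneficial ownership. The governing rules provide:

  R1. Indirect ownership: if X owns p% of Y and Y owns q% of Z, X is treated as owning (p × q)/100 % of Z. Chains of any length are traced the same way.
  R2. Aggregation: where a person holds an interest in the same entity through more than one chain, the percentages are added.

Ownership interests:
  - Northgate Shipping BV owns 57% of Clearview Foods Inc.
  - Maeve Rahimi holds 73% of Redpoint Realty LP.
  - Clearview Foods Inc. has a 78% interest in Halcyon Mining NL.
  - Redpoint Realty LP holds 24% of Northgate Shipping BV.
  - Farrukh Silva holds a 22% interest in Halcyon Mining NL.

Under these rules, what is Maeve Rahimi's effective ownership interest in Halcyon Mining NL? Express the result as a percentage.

Chain via Redpoint Realty LP → Northgate Shipping BV → Clearview Foods Inc. (R1): 73% × 24% × 57% × 78% = 7.789392% of Halcyon Mining NL.

7.789392%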